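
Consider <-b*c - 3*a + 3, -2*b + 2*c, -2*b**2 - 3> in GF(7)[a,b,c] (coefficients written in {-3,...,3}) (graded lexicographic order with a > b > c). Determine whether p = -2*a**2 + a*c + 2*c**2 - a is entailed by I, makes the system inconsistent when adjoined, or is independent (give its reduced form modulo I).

Adjoining -2*a**2 + a*c + 2*c**2 - a makes the ideal the whole ring: the system is inconsistent.

First compute the reduced Gröbner basis of I by Buchberger's algorithm.
f_1 = -b*c - 3*a + 3, LT = b*c.
f_2 = -2*b + 2*c, LT = b.
f_3 = -2*b**2 - 3, LT = b**2.

S(f_1,f_2): lcm = b*c. S = c**2 + 3*a - 3.
  leading term c**2: no divisor's leading term divides it; move c**2 to the remainder.
  leading term a: no divisor's leading term divides it; move 3*a to the remainder.
  leading term 1: no divisor's leading term divides it; move -3 to the remainder.
  remainder c**2 + 3*a - 3 ≠ 0; add h_4 = c**2 + 3*a - 3 to the basis.

S(f_1,f_3): lcm = b**2*c. S = 3*a*b - 3*b + 2*c.
  leading term a*b: subtract (2*a)·f_2 from 3*a*b - 3*b + 2*c → 3*a*c - 3*b + 2*c
  leading term a*c: no divisor's leading term divides it; move 3*a*c to the remainder.
  leading term b: subtract (-2)·f_2 from -3*b + 2*c → -c
  leading term c: no divisor's leading term divides it; move -c to the remainder.
  remainder 3*a*c - c ≠ 0; add h_5 = 3*a*c - c to the basis.

S(f_2,f_3): lcm = b**2. S = -b*c + 2.
  leading term b*c: subtract (1)·f_1 from -b*c + 2 → 3*a - 1
  leading term a: no divisor's leading term divides it; move 3*a to the remainder.
  leading term 1: no divisor's leading term divides it; move -1 to the remainder.
  remainder 3*a - 1 ≠ 0; add h_6 = 3*a - 1 to the basis.

S(f_1,h_4): lcm = b*c**2. S = -3*a*b + 3*a*c + 3*b - 3*c.
  leading term a*b: subtract (-2*a)·f_2 from -3*a*b + 3*a*c + 3*b - 3*c → 3*b - 3*c
  leading term b: subtract (2)·f_2 from 3*b - 3*c → 0
  remainder 0.

S(f_2,h_4): leading monomials are coprime, so the S-polynomial reduces to 0 (Buchberger's first criterion).
S(f_3,h_4): leading monomials are coprime, so the S-polynomial reduces to 0 (Buchberger's first criterion).
S(f_1,h_5): lcm = a*b*c. S = 3*a**2 - 2*b*c - 3*a.
  leading term a**2: subtract (a)·h_6 from 3*a**2 - 2*b*c - 3*a → -2*b*c - 2*a
  leading term b*c: subtract (2)·f_1 from -2*b*c - 2*a → -3*a + 1
  leading term a: subtract (-1)·h_6 from -3*a + 1 → 0
  remainder 0.

S(f_2,h_5): leading monomials are coprime, so the S-polynomial reduces to 0 (Buchberger's first criterion).
S(f_3,h_5): leading monomials are coprime, so the S-polynomial reduces to 0 (Buchberger's first criterion).
S(h_4,h_5): lcm = a*c**2. S = 3*a**2 - 2*c**2 - 3*a.
  leading term a**2: subtract (a)·h_6 from 3*a**2 - 2*c**2 - 3*a → -2*c**2 - 2*a
  leading term c**2: subtract (-2)·h_4 from -2*c**2 - 2*a → -3*a + 1
  leading term a: subtract (-1)·h_6 from -3*a + 1 → 0
  remainder 0.

S(f_1,h_6): leading monomials are coprime, so the S-polynomial reduces to 0 (Buchberger's first criterion).
S(f_2,h_6): leading monomials are coprime, so the S-polynomial reduces to 0 (Buchberger's first criterion).
S(f_3,h_6): leading monomials are coprime, so the S-polynomial reduces to 0 (Buchberger's first criterion).
S(h_4,h_6): leading monomials are coprime, so the S-polynomial reduces to 0 (Buchberger's first criterion).
S(h_5,h_6): lcm = a*c. S = 0.
  remainder 0.

Every S-polynomial of the final basis reduces to 0, so we have a Gröbner basis.
Inter-reduce: drop elements whose leading term is divisible by another's, tail-reduce, and make monic.
Reduced Gröbner basis: {c**2 - 2, a + 2, b - c}.
Label its elements g_1 = c**2 - 2, g_2 = a + 2, g_3 = b - c.

Reduce p = -2*a**2 + a*c + 2*c**2 - a modulo G:
  leading term a**2: subtract (-2*a)·g_2 from -2*a**2 + a*c + 2*c**2 - a → a*c + 2*c**2 + 3*a
  leading term a*c: subtract (c)·g_2 from a*c + 2*c**2 + 3*a → 2*c**2 + 3*a - 2*c
  leading term c**2: subtract (2)·g_1 from 2*c**2 + 3*a - 2*c → 3*a - 2*c - 3
  leading term a: subtract (3)·g_2 from 3*a - 2*c - 3 → -2*c - 2
  leading term c: no divisor's leading term divides it; move -2*c to the remainder.
  leading term 1: no divisor's leading term divides it; move -2 to the remainder.
  normal form = -2*c - 2.
The normal form is nonzero, so p ∉ I. Since p minus its normal form lies in I, I + (p) = I + (r) where r = -2*c - 2; decide whether this ideal is the whole ring.
Run Buchberger on G together with r (pairs among the g_i already reduce to 0 since G is a Gröbner basis):
g_1 = c**2 - 2, LT = c**2.
g_2 = a + 2, LT = a.
g_3 = b - c, LT = b.
r = -2*c - 2, LT = c.

S(g_1,g_2): leading monomials are coprime, so the S-polynomial reduces to 0 (Buchberger's first criterion).
S(g_1,g_3): leading monomials are coprime, so the S-polynomial reduces to 0 (Buchberger's first criterion).
S(g_1,r): lcm = c**2. S = -c - 2.
  leading term c: subtract (-3)·r from -c - 2 → -1
  leading term 1: no divisor's leading term divides it; move -1 to the remainder.
  remainder -1 ≠ 0; add m_5 = -1 to the basis.

S(g_2,g_3): leading monomials are coprime, so the S-polynomial reduces to 0 (Buchberger's first criterion).
S(g_2,r): leading monomials are coprime, so the S-polynomial reduces to 0 (Buchberger's first criterion).
S(g_3,r): leading monomials are coprime, so the S-polynomial reduces to 0 (Buchberger's first criterion).
S(g_1,m_5): leading monomials are coprime, so the S-polynomial reduces to 0 (Buchberger's first criterion).
S(g_2,m_5): leading monomials are coprime, so the S-polynomial reduces to 0 (Buchberger's first criterion).
S(g_3,m_5): leading monomials are coprime, so the S-polynomial reduces to 0 (Buchberger's first criterion).
S(r,m_5): leading monomials are coprime, so the S-polynomial reduces to 0 (Buchberger's first criterion).
Every S-polynomial of the final basis reduces to 0, so we have a Gröbner basis.
Inter-reduce: drop elements whose leading term is divisible by another's, tail-reduce, and make monic.
Reduced Gröbner basis: {1}.
The reduced Gröbner basis of I + (p) is {1}: the ideal is the whole ring, so the enlarged system has no common solution — adjoining p is inconsistent.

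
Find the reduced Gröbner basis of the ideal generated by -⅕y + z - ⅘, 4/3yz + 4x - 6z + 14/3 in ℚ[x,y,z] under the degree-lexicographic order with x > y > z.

f_1 = -⅕y + z - ⅘, LT = y.
f_2 = 4/3yz + 4x - 6z + 14/3, LT = yz.

S(f_1,f_2): lcm = yz. S = -5z² - 3x + 17/2z - 7/2.
  reduce S modulo (f_1, f_2):
  remainder -5z² - 3x + 17/2z - 7/2 ≠ 0; add g_3 = -5z² - 3x + 17/2z - 7/2 to the basis.

The other S-polynomials (S(f_1,g_3), S(f_2,g_3)) all reduce to 0 modulo the current basis, so we have a Gröbner basis.
Inter-reduce: drop elements whose leading term is divisible by another's, tail-reduce, and make monic.

G = {z² + ⅗x - 17/10z + 7/10, y - 5z + 4}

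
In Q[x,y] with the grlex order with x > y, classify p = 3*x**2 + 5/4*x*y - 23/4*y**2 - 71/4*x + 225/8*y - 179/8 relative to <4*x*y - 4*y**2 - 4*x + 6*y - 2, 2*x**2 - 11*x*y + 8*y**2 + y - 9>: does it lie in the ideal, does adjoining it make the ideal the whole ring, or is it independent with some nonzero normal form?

3*x**2 + 5/4*x*y - 23/4*y**2 - 71/4*x + 225/8*y - 179/8 lies in I (it reduces to 0).

First compute the reduced Gröbner basis of I by Buchberger's algorithm.
f_1 = 4*x*y - 4*y**2 - 4*x + 6*y - 2, LT = x*y.
f_2 = 2*x**2 - 11*x*y + 8*y**2 + y - 9, LT = x**2.

S(f_1,f_2): lcm = x**2*y. S = 9/2*x*y**2 - 4*y**3 - x**2 + 3/2*x*y - 1/2*y**2 - 1/2*x + 9/2*y.
  leading term x*y**2: subtract (9/8*y)·f_1 from 9/2*x*y**2 - 4*y**3 - x**2 + 3/2*x*y - 1/2*y**2 - 1/2*x + 9/2*y → 1/2*y**3 - x**2 + 6*x*y - 29/4*y**2 - 1/2*x + 27/4*y
  leading term y**3: no divisor's leading term divides it; move 1/2*y**3 to the remainder.
  leading term x**2: subtract (-1/2)·f_2 from -x**2 + 6*x*y - 29/4*y**2 - 1/2*x + 27/4*y → 1/2*x*y - 13/4*y**2 - 1/2*x + 29/4*y - 9/2
  leading term x*y: subtract (1/8)·f_1 from 1/2*x*y - 13/4*y**2 - 1/2*x + 29/4*y - 9/2 → -11/4*y**2 + 13/2*y - 17/4
  leading term y**2: no divisor's leading term divides it; move -11/4*y**2 to the remainder.
  leading term y: no divisor's leading term divides it; move 13/2*y to the remainder.
  leading term 1: no divisor's leading term divides it; move -17/4 to the remainder.
  remainder 1/2*y**3 - 11/4*y**2 + 13/2*y - 17/4 ≠ 0; add h_3 = 1/2*y**3 - 11/4*y**2 + 13/2*y - 17/4 to the basis.

The other S-polynomials (S(f_1,h_3), S(f_2,h_3)) all reduce to 0 modulo the current basis, so we have a Gröbner basis.
Inter-reduce: drop elements whose leading term is divisible by another's, tail-reduce, and make monic.
Reduced Gröbner basis: {y**3 - 11/2*y**2 + 13*y - 17/2, x**2 - 3/2*y**2 - 11/2*x + 35/4*y - 29/4, x*y - y**2 - x + 3/2*y - 1/2}.
Label its elements g_1 = y**3 - 11/2*y**2 + 13*y - 17/2, g_2 = x**2 - 3/2*y**2 - 11/2*x + 35/4*y - 29/4, g_3 = x*y - y**2 - x + 3/2*y - 1/2.

Reduce p = 3*x**2 + 5/4*x*y - 23/4*y**2 - 71/4*x + 225/8*y - 179/8 modulo G:
  leading term x**2: subtract (3)·g_2 from 3*x**2 + 5/4*x*y - 23/4*y**2 - 71/4*x + 225/8*y - 179/8 → 5/4*x*y - 5/4*y**2 - 5/4*x + 15/8*y - 5/8
  leading term x*y: subtract (5/4)·g_3 from 5/4*x*y - 5/4*y**2 - 5/4*x + 15/8*y - 5/8 → 0
  normal form = 0.
Since the normal form is 0, p ∈ I.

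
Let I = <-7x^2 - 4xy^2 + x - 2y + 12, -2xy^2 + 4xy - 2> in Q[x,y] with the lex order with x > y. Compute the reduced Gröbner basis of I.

G = {x - 2/7y^3 + 20/7y^2 - 24/7y - 1/7, y^5 - 12y^4 + 32y^3 - 47/2y^2 - y + 7/2}

f_1 = -7x^2 - 4xy^2 + x - 2y + 12, LT = x^2.
f_2 = -2xy^2 + 4xy - 2, LT = xy^2.

S(f_1,f_2): lcm = x^2y^2. S = 2x^2y + 4/7xy^4 - 1/7xy^2 - x + 2/7y^3 - 12/7y^2.
  leading term x^2y: subtract (-2/7y)·f_1 from 2x^2y + 4/7xy^4 - 1/7xy^2 - x + 2/7y^3 - 12/7y^2 → 4/7xy^4 - 8/7xy^3 - 1/7xy^2 + 2/7xy - x + 2/7y^3 - 16/7y^2 + 24/7y
  leading term xy^4: subtract (-2/7y^2)·f_2 from 4/7xy^4 - 8/7xy^3 - 1/7xy^2 + 2/7xy - x + 2/7y^3 - 16/7y^2 + 24/7y → -1/7xy^2 + 2/7xy - x + 2/7y^3 - 20/7y^2 + 24/7y
  leading term xy^2: subtract (1/14)·f_2 from -1/7xy^2 + 2/7xy - x + 2/7y^3 - 20/7y^2 + 24/7y → -x + 2/7y^3 - 20/7y^2 + 24/7y + 1/7
  leading term x: no divisor's leading term divides it; move -x to the remainder.
  leading term y^3: no divisor's leading term divides it; move 2/7y^3 to the remainder.
  leading term y^2: no divisor's leading term divides it; move -20/7y^2 to the remainder.
  leading term y: no divisor's leading term divides it; move 24/7y to the remainder.
  leading term 1: no divisor's leading term divides it; move 1/7 to the remainder.
  remainder -x + 2/7y^3 - 20/7y^2 + 24/7y + 1/7 ≠ 0; add g_3 = -x + 2/7y^3 - 20/7y^2 + 24/7y + 1/7 to the basis.

S(f_1,g_3): lcm = x^2. S = 2/7xy^3 - 16/7xy^2 + 24/7xy + 2/7y - 12/7.
  leading term xy^3: subtract (-1/7y)·f_2 from 2/7xy^3 - 16/7xy^2 + 24/7xy + 2/7y - 12/7 → -12/7xy^2 + 24/7xy - 12/7
  leading term xy^2: subtract (6/7)·f_2 from -12/7xy^2 + 24/7xy - 12/7 → 0
  remainder 0.

S(f_2,g_3): lcm = xy^2. S = -2xy + 2/7y^5 - 20/7y^4 + 24/7y^3 + 1/7y^2 + 1.
  leading term xy: subtract (2y)·g_3 from -2xy + 2/7y^5 - 20/7y^4 + 24/7y^3 + 1/7y^2 + 1 → 2/7y^5 - 24/7y^4 + 64/7y^3 - 47/7y^2 - 2/7y + 1
  leading term y^5: no divisor's leading term divides it; move 2/7y^5 to the remainder.
  leading term y^4: no divisor's leading term divides it; move -24/7y^4 to the remainder.
  leading term y^3: no divisor's leading term divides it; move 64/7y^3 to the remainder.
  leading term y^2: no divisor's leading term divides it; move -47/7y^2 to the remainder.
  leading term y: no divisor's leading term divides it; move -2/7y to the remainder.
  leading term 1: no divisor's leading term divides it; move 1 to the remainder.
  remainder 2/7y^5 - 24/7y^4 + 64/7y^3 - 47/7y^2 - 2/7y + 1 ≠ 0; add g_4 = 2/7y^5 - 24/7y^4 + 64/7y^3 - 47/7y^2 - 2/7y + 1 to the basis.

S(f_1,g_4): leading monomials are coprime, so the S-polynomial reduces to 0 (Buchberger's first criterion).
S(f_2,g_4): lcm = xy^5. S = 10xy^4 - 32xy^3 + 47/2xy^2 + xy - 7/2x + y^3.
  leading term xy^4: subtract (-5y^2)·f_2 from 10xy^4 - 32xy^3 + 47/2xy^2 + xy - 7/2x + y^3 → -12xy^3 + 47/2xy^2 + xy - 7/2x + y^3 - 10y^2
  leading term xy^3: subtract (6y)·f_2 from -12xy^3 + 47/2xy^2 + xy - 7/2x + y^3 - 10y^2 → -1/2xy^2 + xy - 7/2x + y^3 - 10y^2 + 12y
  leading term xy^2: subtract (1/4)·f_2 from -1/2xy^2 + xy - 7/2x + y^3 - 10y^2 + 12y → -7/2x + y^3 - 10y^2 + 12y + 1/2
  leading term x: subtract (7/2)·g_3 from -7/2x + y^3 - 10y^2 + 12y + 1/2 → 0
  remainder 0.

S(g_3,g_4): leading monomials are coprime, so the S-polynomial reduces to 0 (Buchberger's first criterion).
Every S-polynomial of the final basis reduces to 0, so we have a Gröbner basis.
Inter-reduce: drop elements whose leading term is divisible by another's, tail-reduce, and make monic.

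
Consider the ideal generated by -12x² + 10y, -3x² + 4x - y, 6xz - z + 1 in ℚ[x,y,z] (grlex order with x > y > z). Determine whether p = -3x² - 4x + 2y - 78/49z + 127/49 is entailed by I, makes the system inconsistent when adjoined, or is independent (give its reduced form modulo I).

First compute the reduced Gröbner basis of I by Buchberger's algorithm.
f_1 = -12x² + 10y, LT = x².
f_2 = -3x² + 4x - y, LT = x².
f_3 = 6xz - z + 1, LT = xz.

S(f_1,f_2): lcm = x². S = 4/3x - 7/6y.
  leading term x: no divisor's leading term divides it; move 4/3x to the remainder.
  leading term y: no divisor's leading term divides it; move -7/6y to the remainder.
  remainder 4/3x - 7/6y ≠ 0; add h_4 = 4/3x - 7/6y to the basis.

S(f_1,f_3): lcm = x²z. S = ⅙xz - ⅚yz - ⅙x.
  leading term xz: subtract (1/36)·f_3 from ⅙xz - ⅚yz - ⅙x → -⅚yz - ⅙x + 1/36z - 1/36
  leading term yz: no divisor's leading term divides it; move -⅚yz to the remainder.
  leading term x: subtract (-⅛)·h_4 from -⅙x + 1/36z - 1/36 → -7/48y + 1/36z - 1/36
  leading term y: no divisor's leading term divides it; move -7/48y to the remainder.
  leading term z: no divisor's leading term divides it; move 1/36z to the remainder.
  leading term 1: no divisor's leading term divides it; move -1/36 to the remainder.
  remainder -⅚yz - 7/48y + 1/36z - 1/36 ≠ 0; add h_5 = -⅚yz - 7/48y + 1/36z - 1/36 to the basis.

S(f_2,f_3): lcm = x²z. S = -7/6xz + ⅓yz - ⅙x.
  leading term xz: subtract (-7/36)·f_3 from -7/6xz + ⅓yz - ⅙x → ⅓yz - ⅙x - 7/36z + 7/36
  leading term yz: subtract (-⅖)·h_5 from ⅓yz - ⅙x - 7/36z + 7/36 → -⅙x - 7/120y - 11/60z + 11/60
  leading term x: subtract (-⅛)·h_4 from -⅙x - 7/120y - 11/60z + 11/60 → -49/240y - 11/60z + 11/60
  leading term y: no divisor's leading term divides it; move -49/240y to the remainder.
  leading term z: no divisor's leading term divides it; move -11/60z to the remainder.
  leading term 1: no divisor's leading term divides it; move 11/60 to the remainder.
  remainder -49/240y - 11/60z + 11/60 ≠ 0; add h_6 = -49/240y - 11/60z + 11/60 to the basis.

S(h_5,h_6): lcm = yz. S = -44/49z² + 7/40y + 1271/1470z + 1/30.
  leading term z²: no divisor's leading term divides it; move -44/49z² to the remainder.
  leading term y: subtract (-6/7)·h_6 from 7/40y + 1271/1470z + 1/30 → 104/147z + 4/21
  leading term z: no divisor's leading term divides it; move 104/147z to the remainder.
  leading term 1: no divisor's leading term divides it; move 4/21 to the remainder.
  remainder -44/49z² + 104/147z + 4/21 ≠ 0; add h_7 = -44/49z² + 104/147z + 4/21 to the basis.

The other S-polynomials (S(f_1,h_4), S(f_2,h_4), S(f_3,h_4), S(f_1,h_5), S(f_2,h_5), S(f_3,h_5), S(h_4,h_5), S(f_1,h_6), S(f_2,h_6), S(f_3,h_6), S(h_4,h_6), S(f_1,h_7), S(f_2,h_7), S(f_3,h_7), S(h_4,h_7), S(h_5,h_7), S(h_6,h_7)) all reduce to 0 modulo the current basis, so we have a Gröbner basis.
Inter-reduce: drop elements whose leading term is divisible by another's, tail-reduce, and make monic.
Reduced Gröbner basis: {z² - 26/33z - 7/33, x + 11/14z - 11/14, y + 44/49z - 44/49}.
Label its elements g_1 = z² - 26/33z - 7/33, g_2 = x + 11/14z - 11/14, g_3 = y + 44/49z - 44/49.

Reduce p = -3x² - 4x + 2y - 78/49z + 127/49 modulo G:
  leading term x²: subtract (-3x)·g_2 from -3x² - 4x + 2y - 78/49z + 127/49 → 33/14xz - 89/14x + 2y - 78/49z + 127/49
  leading term xz: subtract (33/14z)·g_2 from 33/14xz - 89/14x + 2y - 78/49z + 127/49 → -363/196z² - 89/14x + 2y + 51/196z + 127/49
  leading term z²: subtract (-363/196)·g_1 from -363/196z² - 89/14x + 2y + 51/196z + 127/49 → -89/14x + 2y - 235/196z + 431/196
  leading term x: subtract (-89/14)·g_2 from -89/14x + 2y - 235/196z + 431/196 → 2y + 186/49z - 137/49
  leading term y: subtract (2)·g_3 from 2y + 186/49z - 137/49 → 2z - 1
  leading term z: no divisor's leading term divides it; move 2z to the remainder.
  leading term 1: no divisor's leading term divides it; move -1 to the remainder.
  normal form = 2z - 1.
The normal form is nonzero, so p ∉ I. Since p minus its normal form lies in I, I + (p) = I + (r) where r = 2z - 1; decide whether this ideal is the whole ring.
Run Buchberger on G together with r (pairs among the g_i already reduce to 0 since G is a Gröbner basis):
g_1 = z² - 26/33z - 7/33, LT = z².
g_2 = x + 11/14z - 11/14, LT = x.
g_3 = y + 44/49z - 44/49, LT = y.
r = 2z - 1, LT = z.

S(g_1,r): lcm = z². S = -19/66z - 7/33.
  leading term z: subtract (-19/132)·r from -19/66z - 7/33 → -47/132
  leading term 1: no divisor's leading term divides it; move -47/132 to the remainder.
  remainder -47/132 ≠ 0; add m_5 = -47/132 to the basis.

The other S-polynomials (S(g_1,g_2), S(g_1,g_3), S(g_2,g_3), S(g_2,r), S(g_3,r), S(g_1,m_5), S(g_2,m_5), S(g_3,m_5), S(r,m_5)) all reduce to 0 modulo the current basis, so we have a Gröbner basis.
Inter-reduce: drop elements whose leading term is divisible by another's, tail-reduce, and make monic.
Reduced Gröbner basis: {1}.
The reduced Gröbner basis of I + (p) is {1}: the ideal is the whole ring, so the enlarged system has no common solution — adjoining p is inconsistent.

Adjoining -3x² - 4x + 2y - 78/49z + 127/49 makes the ideal the whole ring: the system is inconsistent.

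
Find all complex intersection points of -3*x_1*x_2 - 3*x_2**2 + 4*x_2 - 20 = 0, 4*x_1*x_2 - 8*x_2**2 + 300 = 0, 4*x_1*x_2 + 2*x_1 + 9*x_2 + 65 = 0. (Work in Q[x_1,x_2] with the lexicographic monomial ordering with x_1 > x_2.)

{(-5, 5)}

Compute a lex Gröbner basis by Buchberger's algorithm.
f_1 = -3*x_1*x_2 - 3*x_2**2 + 4*x_2 - 20, LT = x_1*x_2.
f_2 = 4*x_1*x_2 - 8*x_2**2 + 300, LT = x_1*x_2.
f_3 = 4*x_1*x_2 + 2*x_1 + 9*x_2 + 65, LT = x_1*x_2.

S(f_1,f_2): lcm = x_1*x_2. S = 3*x_2**2 - 4/3*x_2 - 205/3.
  leading term x_2**2: no divisor's leading term divides it; move 3*x_2**2 to the remainder.
  leading term x_2: no divisor's leading term divides it; move -4/3*x_2 to the remainder.
  leading term 1: no divisor's leading term divides it; move -205/3 to the remainder.
  remainder 3*x_2**2 - 4/3*x_2 - 205/3 ≠ 0; add h_4 = 3*x_2**2 - 4/3*x_2 - 205/3 to the basis.

S(f_1,f_3): lcm = x_1*x_2. S = -1/2*x_1 + x_2**2 - 43/12*x_2 - 115/12.
  leading term x_1: no divisor's leading term divides it; move -1/2*x_1 to the remainder.
  leading term x_2**2: subtract (1/3)·h_4 from x_2**2 - 43/12*x_2 - 115/12 → -113/36*x_2 + 475/36
  leading term x_2: no divisor's leading term divides it; move -113/36*x_2 to the remainder.
  leading term 1: no divisor's leading term divides it; move 475/36 to the remainder.
  remainder -1/2*x_1 - 113/36*x_2 + 475/36 ≠ 0; add h_5 = -1/2*x_1 - 113/36*x_2 + 475/36 to the basis.

S(f_2,f_3): lcm = x_1*x_2. S = -1/2*x_1 - 2*x_2**2 - 9/4*x_2 + 235/4.
  leading term x_1: subtract (1)·h_5 from -1/2*x_1 - 2*x_2**2 - 9/4*x_2 + 235/4 → -2*x_2**2 + 8/9*x_2 + 410/9
  leading term x_2**2: subtract (-2/3)·h_4 from -2*x_2**2 + 8/9*x_2 + 410/9 → 0
  remainder 0.

S(f_1,h_4): lcm = x_1*x_2**2. S = 4/9*x_1*x_2 + 205/9*x_1 + x_2**3 - 4/3*x_2**2 + 20/3*x_2.
  leading term x_1*x_2: subtract (-4/27)·f_1 from 4/9*x_1*x_2 + 205/9*x_1 + x_2**3 - 4/3*x_2**2 + 20/3*x_2 → 205/9*x_1 + x_2**3 - 16/9*x_2**2 + 196/27*x_2 - 80/27
  leading term x_1: subtract (-410/9)·h_5 from 205/9*x_1 + x_2**3 - 16/9*x_2**2 + 196/27*x_2 - 80/27 → x_2**3 - 16/9*x_2**2 - 21989/162*x_2 + 96895/162
  leading term x_2**3: subtract (1/3*x_2)·h_4 from x_2**3 - 16/9*x_2**2 - 21989/162*x_2 + 96895/162 → -4/3*x_2**2 - 18299/162*x_2 + 96895/162
  leading term x_2**2: subtract (-4/9)·h_4 from -4/3*x_2**2 - 18299/162*x_2 + 96895/162 → -18395/162*x_2 + 91975/162
  leading term x_2: no divisor's leading term divides it; move -18395/162*x_2 to the remainder.
  leading term 1: no divisor's leading term divides it; move 91975/162 to the remainder.
  remainder -18395/162*x_2 + 91975/162 ≠ 0; add h_6 = -18395/162*x_2 + 91975/162 to the basis.

S(f_2,h_4): lcm = x_1*x_2**2. S = 4/9*x_1*x_2 + 205/9*x_1 - 2*x_2**3 + 75*x_2.
  leading term x_1*x_2: subtract (-4/27)·f_1 from 4/9*x_1*x_2 + 205/9*x_1 - 2*x_2**3 + 75*x_2 → 205/9*x_1 - 2*x_2**3 - 4/9*x_2**2 + 2041/27*x_2 - 80/27
  leading term x_1: subtract (-410/9)·h_5 from 205/9*x_1 - 2*x_2**3 - 4/9*x_2**2 + 2041/27*x_2 - 80/27 → -2*x_2**3 - 4/9*x_2**2 - 10919/162*x_2 + 96895/162
  leading term x_2**3: subtract (-2/3*x_2)·h_4 from -2*x_2**3 - 4/9*x_2**2 - 10919/162*x_2 + 96895/162 → -4/3*x_2**2 - 18299/162*x_2 + 96895/162
  leading term x_2**2: subtract (-4/9)·h_4 from -4/3*x_2**2 - 18299/162*x_2 + 96895/162 → -18395/162*x_2 + 91975/162
  leading term x_2: subtract (1)·h_6 from -18395/162*x_2 + 91975/162 → 0
  remainder 0.

S(f_3,h_4): lcm = x_1*x_2**2. S = 17/18*x_1*x_2 + 205/9*x_1 + 9/4*x_2**2 + 65/4*x_2.
  leading term x_1*x_2: subtract (-17/54)·f_1 from 17/18*x_1*x_2 + 205/9*x_1 + 9/4*x_2**2 + 65/4*x_2 → 205/9*x_1 + 47/36*x_2**2 + 1891/108*x_2 - 170/27
  leading term x_1: subtract (-410/9)·h_5 from 205/9*x_1 + 47/36*x_2**2 + 1891/108*x_2 - 170/27 → 47/36*x_2**2 - 40657/324*x_2 + 96355/162
  leading term x_2**2: subtract (47/108)·h_4 from 47/36*x_2**2 - 40657/324*x_2 + 96355/162 → -40469/324*x_2 + 202345/324
  leading term x_2: subtract (11/10)·h_6 from -40469/324*x_2 + 202345/324 → 0
  remainder 0.

S(f_1,h_5): lcm = x_1*x_2. S = -95/18*x_2**2 + 451/18*x_2 + 20/3.
  leading term x_2**2: subtract (-95/54)·h_4 from -95/18*x_2**2 + 451/18*x_2 + 20/3 → 3679/162*x_2 - 18395/162
  leading term x_2: subtract (-1/5)·h_6 from 3679/162*x_2 - 18395/162 → 0
  remainder 0.

S(f_2,h_5): lcm = x_1*x_2. S = -149/18*x_2**2 + 475/18*x_2 + 75.
  leading term x_2**2: subtract (-149/54)·h_4 from -149/18*x_2**2 + 475/18*x_2 + 75 → 3679/162*x_2 - 18395/162
  leading term x_2: subtract (-1/5)·h_6 from 3679/162*x_2 - 18395/162 → 0
  remainder 0.

S(f_3,h_5): lcm = x_1*x_2. S = 1/2*x_1 - 113/18*x_2**2 + 1031/36*x_2 + 65/4.
  leading term x_1: subtract (-1)·h_5 from 1/2*x_1 - 113/18*x_2**2 + 1031/36*x_2 + 65/4 → -113/18*x_2**2 + 51/2*x_2 + 265/9
  leading term x_2**2: subtract (-113/54)·h_4 from -113/18*x_2**2 + 51/2*x_2 + 265/9 → 3679/162*x_2 - 18395/162
  leading term x_2: subtract (-1/5)·h_6 from 3679/162*x_2 - 18395/162 → 0
  remainder 0.

S(h_4,h_5): leading monomials are coprime, so the S-polynomial reduces to 0 (Buchberger's first criterion).
S(f_1,h_6): lcm = x_1*x_2. S = 5*x_1 + x_2**2 - 4/3*x_2 + 20/3.
  leading term x_1: subtract (-10)·h_5 from 5*x_1 + x_2**2 - 4/3*x_2 + 20/3 → x_2**2 - 589/18*x_2 + 2495/18
  leading term x_2**2: subtract (1/3)·h_4 from x_2**2 - 589/18*x_2 + 2495/18 → -581/18*x_2 + 2905/18
  leading term x_2: subtract (5229/18395)·h_6 from -581/18*x_2 + 2905/18 → 0
  remainder 0.

S(f_2,h_6): lcm = x_1*x_2. S = 5*x_1 - 2*x_2**2 + 75.
  leading term x_1: subtract (-10)·h_5 from 5*x_1 - 2*x_2**2 + 75 → -2*x_2**2 - 565/18*x_2 + 3725/18
  leading term x_2**2: subtract (-2/3)·h_4 from -2*x_2**2 - 565/18*x_2 + 3725/18 → -581/18*x_2 + 2905/18
  leading term x_2: subtract (5229/18395)·h_6 from -581/18*x_2 + 2905/18 → 0
  remainder 0.

S(f_3,h_6): lcm = x_1*x_2. S = 11/2*x_1 + 9/4*x_2 + 65/4.
  leading term x_1: subtract (-11)·h_5 from 11/2*x_1 + 9/4*x_2 + 65/4 → -581/18*x_2 + 2905/18
  leading term x_2: subtract (5229/18395)·h_6 from -581/18*x_2 + 2905/18 → 0
  remainder 0.

S(h_4,h_6): lcm = x_2**2. S = 41/9*x_2 - 205/9.
  leading term x_2: subtract (-738/18395)·h_6 from 41/9*x_2 - 205/9 → 0
  remainder 0.

S(h_5,h_6): leading monomials are coprime, so the S-polynomial reduces to 0 (Buchberger's first criterion).
Every S-polynomial of the final basis reduces to 0, so we have a Gröbner basis.
Inter-reduce: drop elements whose leading term is divisible by another's, tail-reduce, and make monic.
Reduced Gröbner basis: {x_1 + 5, x_2 - 5}.

The lex basis is triangular: the last element involves only x_2. Solving x_2 - 5 = 0 gives x_2 ∈ {5}; substituting each value into the earlier elements determines the remaining variables.
  x_2 = 5: the earlier basis element becomes x_1 + 5 = 0, giving x_1 = -5 — point (-5, 5).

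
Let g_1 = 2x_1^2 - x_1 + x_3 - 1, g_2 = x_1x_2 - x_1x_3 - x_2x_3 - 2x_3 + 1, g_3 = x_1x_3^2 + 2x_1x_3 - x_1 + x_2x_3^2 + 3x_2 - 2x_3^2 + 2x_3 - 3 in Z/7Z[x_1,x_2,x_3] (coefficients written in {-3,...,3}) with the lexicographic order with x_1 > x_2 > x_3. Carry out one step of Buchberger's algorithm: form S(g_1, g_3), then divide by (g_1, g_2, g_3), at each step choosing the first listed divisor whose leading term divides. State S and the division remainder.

lcm(LM(g_1), LM(g_3)) = x_1^2x_3^2.
S = (lcm/LT(g_1))·g_1 − (lcm/LT(g_3))·g_3 = -2x_1^2x_3 + x_1^2 - x_1x_2x_3^2 - 3x_1x_2 - 2x_1x_3^2 - 2x_1x_3 + 3x_1 - 3x_3^3 + 3x_3^2.
Reduce S modulo (g_1, g_2, g_3) in that order:
  leading term x_1^2x_3: subtract (-x_3)·g_1 from -2x_1^2x_3 + x_1^2 - x_1x_2x_3^2 - 3x_1x_2 - 2x_1x_3^2 - 2x_1x_3 + 3x_1 - 3x_3^3 + 3x_3^2 → x_1^2 - x_1x_2x_3^2 - 3x_1x_2 - 2x_1x_3^2 - 3x_1x_3 + 3x_1 - 3x_3^3 - 3x_3^2 - x_3
  leading term x_1^2: subtract (-3)·g_1 from x_1^2 - x_1x_2x_3^2 - 3x_1x_2 - 2x_1x_3^2 - 3x_1x_3 + 3x_1 - 3x_3^3 - 3x_3^2 - x_3 → -x_1x_2x_3^2 - 3x_1x_2 - 2x_1x_3^2 - 3x_1x_3 - 3x_3^3 - 3x_3^2 + 2x_3 - 3
  leading term x_1x_2x_3^2: subtract (-x_3^2)·g_2 from -x_1x_2x_3^2 - 3x_1x_2 - 2x_1x_3^2 - 3x_1x_3 - 3x_3^3 - 3x_3^2 + 2x_3 - 3 → -3x_1x_2 - x_1x_3^3 - 2x_1x_3^2 - 3x_1x_3 - x_2x_3^3 + 2x_3^3 - 2x_3^2 + 2x_3 - 3
  leading term x_1x_2: subtract (-3)·g_2 from -3x_1x_2 - x_1x_3^3 - 2x_1x_3^2 - 3x_1x_3 - x_2x_3^3 + 2x_3^3 - 2x_3^2 + 2x_3 - 3 → -x_1x_3^3 - 2x_1x_3^2 + x_1x_3 - x_2x_3^3 - 3x_2x_3 + 2x_3^3 - 2x_3^2 + 3x_3
  leading term x_1x_3^3: subtract (-x_3)·g_3 from -x_1x_3^3 - 2x_1x_3^2 + x_1x_3 - x_2x_3^3 - 3x_2x_3 + 2x_3^3 - 2x_3^2 + 3x_3 → 0
The remainder is 0, so this S-polynomial contributes no new basis element.

S(g_1, g_3) = -2x_1^2x_3 + x_1^2 - x_1x_2x_3^2 - 3x_1x_2 - 2x_1x_3^2 - 2x_1x_3 + 3x_1 - 3x_3^3 + 3x_3^2; remainder on division = 0.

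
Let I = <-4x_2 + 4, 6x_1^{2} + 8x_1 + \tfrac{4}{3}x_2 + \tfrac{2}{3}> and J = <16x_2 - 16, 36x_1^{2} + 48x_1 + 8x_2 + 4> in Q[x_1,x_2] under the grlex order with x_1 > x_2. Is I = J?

For a fixed monomial order, each ideal has a unique reduced Gröbner basis; comparing bases decides equality.
Buchberger on the first generating set:
f_1 = -4x_2 + 4, LT = x_2.
f_2 = 6x_1^{2} + 8x_1 + \tfrac{4}{3}x_2 + \tfrac{2}{3}, LT = x_1^{2}.

The S-polynomials (S(f_1,f_2)) all reduce to 0 modulo the current basis, so we have a Gröbner basis.
Inter-reduce: drop elements whose leading term is divisible by another's, tail-reduce, and make monic.
Reduced Gröbner basis: {x_1^{2} + \tfrac{4}{3}x_1 + \tfrac{1}{3}, x_2 - 1}.

Buchberger on the second generating set:
h_1 = 16x_2 - 16, LT = x_2.
h_2 = 36x_1^{2} + 48x_1 + 8x_2 + 4, LT = x_1^{2}.

The S-polynomials (S(h_1,h_2)) all reduce to 0 modulo the current basis, so we have a Gröbner basis.
Inter-reduce: drop elements whose leading term is divisible by another's, tail-reduce, and make monic.
Reduced Gröbner basis: {x_1^{2} + \tfrac{4}{3}x_1 + \tfrac{1}{3}, x_2 - 1}.

The two bases agree; hence the ideals are identical.
The choice of monomial ordering does not affect the verdict — as long as both bases are computed under the same ordering, their equality decides ideal equality.

Yes, the ideals are equal.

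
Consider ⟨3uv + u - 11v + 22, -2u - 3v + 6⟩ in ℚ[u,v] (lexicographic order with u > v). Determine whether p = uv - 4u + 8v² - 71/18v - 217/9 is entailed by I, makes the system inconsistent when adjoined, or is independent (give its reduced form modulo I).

First compute the reduced Gröbner basis of I by Buchberger's algorithm.
f_1 = 3uv + u - 11v + 22, LT = uv.
f_2 = -2u - 3v + 6, LT = u.

S(f_1,f_2): lcm = uv. S = ⅓u - 3/2v² - ⅔v + 22/3.
  leading term u: subtract (-⅙)·f_2 from ⅓u - 3/2v² - ⅔v + 22/3 → -3/2v² - 7/6v + 25/3
  leading term v²: no divisor's leading term divides it; move -3/2v² to the remainder.
  leading term v: no divisor's leading term divides it; move -7/6v to the remainder.
  leading term 1: no divisor's leading term divides it; move 25/3 to the remainder.
  remainder -3/2v² - 7/6v + 25/3 ≠ 0; add h_3 = -3/2v² - 7/6v + 25/3 to the basis.

The other S-polynomials (S(f_1,h_3), S(f_2,h_3)) all reduce to 0 modulo the current basis, so we have a Gröbner basis.
Inter-reduce: drop elements whose leading term is divisible by another's, tail-reduce, and make monic.
Reduced Gröbner basis: {u + 3/2v - 3, v² + 7/9v - 50/9}.
Label its elements g_1 = u + 3/2v - 3, g_2 = v² + 7/9v - 50/9.

Reduce p = uv - 4u + 8v² - 71/18v - 217/9 modulo G:
  leading term uv: subtract (v)·g_1 from uv - 4u + 8v² - 71/18v - 217/9 → -4u + 13/2v² - 17/18v - 217/9
  leading term u: subtract (-4)·g_1 from -4u + 13/2v² - 17/18v - 217/9 → 13/2v² + 91/18v - 325/9
  leading term v²: subtract (13/2)·g_2 from 13/2v² + 91/18v - 325/9 → 0
  normal form = 0.
Since the normal form is 0, p ∈ I.

uv - 4u + 8v² - 71/18v - 217/9 lies in I (it reduces to 0).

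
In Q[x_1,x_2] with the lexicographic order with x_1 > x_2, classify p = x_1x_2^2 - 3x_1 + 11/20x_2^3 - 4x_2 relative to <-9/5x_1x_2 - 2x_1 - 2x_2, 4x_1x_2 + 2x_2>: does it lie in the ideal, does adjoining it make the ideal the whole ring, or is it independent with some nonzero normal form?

First compute the reduced Gröbner basis of I by Buchberger's algorithm.
f_1 = -9/5x_1x_2 - 2x_1 - 2x_2, LT = x_1x_2.
f_2 = 4x_1x_2 + 2x_2, LT = x_1x_2.

S(f_1,f_2): lcm = x_1x_2. S = 10/9x_1 + 11/18x_2.
  leading term x_1: no divisor's leading term divides it; move 10/9x_1 to the remainder.
  leading term x_2: no divisor's leading term divides it; move 11/18x_2 to the remainder.
  remainder 10/9x_1 + 11/18x_2 ≠ 0; add h_3 = 10/9x_1 + 11/18x_2 to the basis.

S(f_1,h_3): lcm = x_1x_2. S = 10/9x_1 - 11/20x_2^2 + 10/9x_2.
  leading term x_1: subtract (1)·h_3 from 10/9x_1 - 11/20x_2^2 + 10/9x_2 → -11/20x_2^2 + 1/2x_2
  leading term x_2^2: no divisor's leading term divides it; move -11/20x_2^2 to the remainder.
  leading term x_2: no divisor's leading term divides it; move 1/2x_2 to the remainder.
  remainder -11/20x_2^2 + 1/2x_2 ≠ 0; add h_4 = -11/20x_2^2 + 1/2x_2 to the basis.

The other S-polynomials (S(f_2,h_3), S(f_1,h_4), S(f_2,h_4), S(h_3,h_4)) all reduce to 0 modulo the current basis, so we have a Gröbner basis.
Inter-reduce: drop elements whose leading term is divisible by another's, tail-reduce, and make monic.
Reduced Gröbner basis: {x_1 + 11/20x_2, x_2^2 - 10/11x_2}.
Label its elements g_1 = x_1 + 11/20x_2, g_2 = x_2^2 - 10/11x_2.

Reduce p = x_1x_2^2 - 3x_1 + 11/20x_2^3 - 4x_2 modulo G:
  leading term x_1x_2^2: subtract (x_2^2)·g_1 from x_1x_2^2 - 3x_1 + 11/20x_2^3 - 4x_2 → -3x_1 - 4x_2
  leading term x_1: subtract (-3)·g_1 from -3x_1 - 4x_2 → -47/20x_2
  leading term x_2: no divisor's leading term divides it; move -47/20x_2 to the remainder.
  normal form = -47/20x_2.
The normal form is nonzero, so p ∉ I. Since p minus its normal form lies in I, I + (p) = I + (r) where r = -47/20x_2; decide whether this ideal is the whole ring.
Run Buchberger on G together with r (pairs among the g_i already reduce to 0 since G is a Gröbner basis):
g_1 = x_1 + 11/20x_2, LT = x_1.
g_2 = x_2^2 - 10/11x_2, LT = x_2^2.
r = -47/20x_2, LT = x_2.

The S-polynomials (S(g_1,g_2), S(g_1,r), S(g_2,r)) all reduce to 0 modulo the current basis, so we have a Gröbner basis.
Inter-reduce: drop elements whose leading term is divisible by another's, tail-reduce, and make monic.
Reduced Gröbner basis: {x_1, x_2}.
The reduced Gröbner basis of I + (p) is {x_1, x_2} ≠ {1}, a proper ideal, so the enlarged system stays consistent: p is independent of I, with normal form -47/20x_2.

x_1x_2^2 - 3x_1 + 11/20x_2^3 - 4x_2 is independent of I; its normal form modulo I is -47/20x_2.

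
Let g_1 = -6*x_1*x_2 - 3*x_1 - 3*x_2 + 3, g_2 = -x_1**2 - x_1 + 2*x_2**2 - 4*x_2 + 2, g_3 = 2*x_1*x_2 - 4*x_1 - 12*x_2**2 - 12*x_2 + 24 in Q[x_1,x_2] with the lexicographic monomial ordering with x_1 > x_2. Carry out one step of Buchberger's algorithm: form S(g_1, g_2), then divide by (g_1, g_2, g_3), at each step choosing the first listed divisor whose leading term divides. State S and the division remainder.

lcm(LM(g_1), LM(g_2)) = x_1**2*x_2.
S = (lcm/LT(g_1))·g_1 − (lcm/LT(g_2))·g_2 = 1/2*x_1**2 - 1/2*x_1*x_2 - 1/2*x_1 + 2*x_2**3 - 4*x_2**2 + 2*x_2.
Reduce S modulo (g_1, g_2, g_3) in that order:
  leading term x_1**2: subtract (-1/2)·g_2 from 1/2*x_1**2 - 1/2*x_1*x_2 - 1/2*x_1 + 2*x_2**3 - 4*x_2**2 + 2*x_2 → -1/2*x_1*x_2 - x_1 + 2*x_2**3 - 3*x_2**2 + 1
  leading term x_1*x_2: subtract (1/12)·g_1 from -1/2*x_1*x_2 - x_1 + 2*x_2**3 - 3*x_2**2 + 1 → -3/4*x_1 + 2*x_2**3 - 3*x_2**2 + 1/4*x_2 + 3/4
  leading term x_1: no divisor's leading term divides it; move -3/4*x_1 to the remainder.
  leading term x_2**3: no divisor's leading term divides it; move 2*x_2**3 to the remainder.
  leading term x_2**2: no divisor's leading term divides it; move -3*x_2**2 to the remainder.
  leading term x_2: no divisor's leading term divides it; move 1/4*x_2 to the remainder.
  leading term 1: no divisor's leading term divides it; move 3/4 to the remainder.
The remainder -3/4*x_1 + 2*x_2**3 - 3*x_2**2 + 1/4*x_2 + 3/4 is nonzero, so it would be added as the next basis element.

S(g_1, g_2) = 1/2*x_1**2 - 1/2*x_1*x_2 - 1/2*x_1 + 2*x_2**3 - 4*x_2**2 + 2*x_2; remainder on division = -3/4*x_1 + 2*x_2**3 - 3*x_2**2 + 1/4*x_2 + 3/4.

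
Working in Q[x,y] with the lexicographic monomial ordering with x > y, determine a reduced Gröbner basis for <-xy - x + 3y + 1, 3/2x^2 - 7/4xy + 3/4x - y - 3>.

f_1 = -xy - x + 3y + 1, LT = xy.
f_2 = 3/2x^2 - 7/4xy + 3/4x - y - 3, LT = x^2.

S(f_1,f_2): lcm = x^2y. S = x^2 + 7/6xy^2 - 7/2xy - x + 2/3y^2 + 2y.
  leading term x^2: subtract (2/3)·f_2 from x^2 + 7/6xy^2 - 7/2xy - x + 2/3y^2 + 2y → 7/6xy^2 - 7/3xy - 3/2x + 2/3y^2 + 8/3y + 2
  leading term xy^2: subtract (-7/6y)·f_1 from 7/6xy^2 - 7/3xy - 3/2x + 2/3y^2 + 8/3y + 2 → -7/2xy - 3/2x + 25/6y^2 + 23/6y + 2
  leading term xy: subtract (7/2)·f_1 from -7/2xy - 3/2x + 25/6y^2 + 23/6y + 2 → 2x + 25/6y^2 - 20/3y - 3/2
  leading term x: no divisor's leading term divides it; move 2x to the remainder.
  leading term y^2: no divisor's leading term divides it; move 25/6y^2 to the remainder.
  leading term y: no divisor's leading term divides it; move -20/3y to the remainder.
  leading term 1: no divisor's leading term divides it; move -3/2 to the remainder.
  remainder 2x + 25/6y^2 - 20/3y - 3/2 ≠ 0; add g_3 = 2x + 25/6y^2 - 20/3y - 3/2 to the basis.

S(f_1,g_3): lcm = xy. S = x - 25/12y^3 + 10/3y^2 - 9/4y - 1.
  leading term x: subtract (1/2)·g_3 from x - 25/12y^3 + 10/3y^2 - 9/4y - 1 → -25/12y^3 + 5/4y^2 + 13/12y - 1/4
  leading term y^3: no divisor's leading term divides it; move -25/12y^3 to the remainder.
  leading term y^2: no divisor's leading term divides it; move 5/4y^2 to the remainder.
  leading term y: no divisor's leading term divides it; move 13/12y to the remainder.
  leading term 1: no divisor's leading term divides it; move -1/4 to the remainder.
  remainder -25/12y^3 + 5/4y^2 + 13/12y - 1/4 ≠ 0; add g_4 = -25/12y^3 + 5/4y^2 + 13/12y - 1/4 to the basis.

The other S-polynomials (S(f_2,g_3), S(f_1,g_4), S(f_2,g_4), S(g_3,g_4)) all reduce to 0 modulo the current basis, so we have a Gröbner basis.
Inter-reduce: drop elements whose leading term is divisible by another's, tail-reduce, and make monic.

G = {x + 25/12y^2 - 10/3y - 3/4, y^3 - 3/5y^2 - 13/25y + 3/25}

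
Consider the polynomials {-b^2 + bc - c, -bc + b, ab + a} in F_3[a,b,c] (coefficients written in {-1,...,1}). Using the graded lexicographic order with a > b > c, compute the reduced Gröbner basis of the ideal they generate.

f_1 = -b^2 + bc - c, LT = b^2.
f_2 = -bc + b, LT = bc.
f_3 = ab + a, LT = ab.

S(f_1,f_2): lcm = b^2c. S = -bc^2 + b^2 + c^2.
  leading term bc^2: subtract (c)·f_2 from -bc^2 + b^2 + c^2 → b^2 - bc + c^2
  leading term b^2: subtract (-1)·f_1 from b^2 - bc + c^2 → c^2 - c
  leading term c^2: no divisor's leading term divides it; move c^2 to the remainder.
  leading term c: no divisor's leading term divides it; move -c to the remainder.
  remainder c^2 - c ≠ 0; add g_4 = c^2 - c to the basis.

S(f_1,f_3): lcm = ab^2. S = -abc - ab + ac.
  leading term abc: subtract (a)·f_2 from -abc - ab + ac → ab + ac
  leading term ab: subtract (1)·f_3 from ab + ac → ac - a
  leading term ac: no divisor's leading term divides it; move ac to the remainder.
  leading term a: no divisor's leading term divides it; move -a to the remainder.
  remainder ac - a ≠ 0; add g_5 = ac - a to the basis.

The other S-polynomials (S(f_2,f_3), S(f_1,g_4), S(f_2,g_4), S(f_3,g_4), S(f_1,g_5), S(f_2,g_5), S(f_3,g_5), S(g_4,g_5)) all reduce to 0 modulo the current basis, so we have a Gröbner basis.

G = {ab + a, ac - a, b^2 - b + c, bc - b, c^2 - c}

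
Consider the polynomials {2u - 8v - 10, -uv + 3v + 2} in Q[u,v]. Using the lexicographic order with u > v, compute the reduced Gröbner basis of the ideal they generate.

G = {u - 4v - 5, v^2 + 1/2v - 1/2}

This is the nonlinear analogue of row-reducing a linear system.

f_1 = 2u - 8v - 10, LT = u.
f_2 = -uv + 3v + 2, LT = uv.

S(f_1,f_2): lcm = uv. S = -4v^2 - 2v + 2.
  leading term v^2: no divisor's leading term divides it; move -4v^2 to the remainder.
  leading term v: no divisor's leading term divides it; move -2v to the remainder.
  leading term 1: no divisor's leading term divides it; move 2 to the remainder.
  remainder -4v^2 - 2v + 2 ≠ 0; add g_3 = -4v^2 - 2v + 2 to the basis.

S(f_1,g_3): leading monomials are coprime, so the S-polynomial reduces to 0 (Buchberger's first criterion).
S(f_2,g_3): lcm = uv^2. S = -1/2uv + 1/2u - 3v^2 - 2v.
  leading term uv: subtract (-1/4v)·f_1 from -1/2uv + 1/2u - 3v^2 - 2v → 1/2u - 5v^2 - 9/2v
  leading term u: subtract (1/4)·f_1 from 1/2u - 5v^2 - 9/2v → -5v^2 - 5/2v + 5/2
  leading term v^2: subtract (5/4)·g_3 from -5v^2 - 5/2v + 5/2 → 0
  remainder 0.

Every S-polynomial of the final basis reduces to 0, so we have a Gröbner basis.
Inter-reduce: drop elements whose leading term is divisible by another's, tail-reduce, and make monic.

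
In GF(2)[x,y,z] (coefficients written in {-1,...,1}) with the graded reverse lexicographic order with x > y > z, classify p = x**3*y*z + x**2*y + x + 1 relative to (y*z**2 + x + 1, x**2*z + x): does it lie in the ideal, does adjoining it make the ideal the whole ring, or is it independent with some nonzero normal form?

First compute the reduced Gröbner basis of I by Buchberger's algorithm.
f_1 = y*z**2 + x + 1, LT = y*z**2.
f_2 = x**2*z + x, LT = x**2*z.

S(f_1,f_2): lcm = x**2*y*z**2. S = x**3 + x*y*z + x**2.
  leading term x**3: no divisor's leading term divides it; move x**3 to the remainder.
  leading term x*y*z: no divisor's leading term divides it; move x*y*z to the remainder.
  leading term x**2: no divisor's leading term divides it; move x**2 to the remainder.
  remainder x**3 + x*y*z + x**2 ≠ 0; add h_3 = x**3 + x*y*z + x**2 to the basis.

The other S-polynomials (S(f_1,h_3), S(f_2,h_3)) all reduce to 0 modulo the current basis, so we have a Gröbner basis.
Inter-reduce: drop elements whose leading term is divisible by another's, tail-reduce, and make monic.
Reduced Gröbner basis: {x**3 + x*y*z + x**2, x**2*z + x, y*z**2 + x + 1}.
Label its elements g_1 = x**3 + x*y*z + x**2, g_2 = x**2*z + x, g_3 = y*z**2 + x + 1.

Reduce p = x**3*y*z + x**2*y + x + 1 modulo G:
  leading term x**3*y*z: subtract (y*z)·g_1 from x**3*y*z + x**2*y + x + 1 → x*y**2*z**2 + x**2*y*z + x**2*y + x + 1
  leading term x*y**2*z**2: subtract (x*y)·g_3 from x*y**2*z**2 + x**2*y*z + x**2*y + x + 1 → x**2*y*z + x*y + x + 1
  leading term x**2*y*z: subtract (y)·g_2 from x**2*y*z + x*y + x + 1 → x + 1
  leading term x: no divisor's leading term divides it; move x to the remainder.
  leading term 1: no divisor's leading term divides it; move 1 to the remainder.
  normal form = x + 1.
The normal form is nonzero, so p ∉ I. Since p minus its normal form lies in I, I + (p) = I + (r) where r = x + 1; decide whether this ideal is the whole ring.
Run Buchberger on G together with r (pairs among the g_i already reduce to 0 since G is a Gröbner basis):
g_1 = x**3 + x*y*z + x**2, LT = x**3.
g_2 = x**2*z + x, LT = x**2*z.
g_3 = y*z**2 + x + 1, LT = y*z**2.
r = x + 1, LT = x.

S(g_1,r): lcm = x**3. S = x*y*z.
  leading term x*y*z: subtract (y*z)·r from x*y*z → y*z
  leading term y*z: no divisor's leading term divides it; move y*z to the remainder.
  remainder y*z ≠ 0; add m_5 = y*z to the basis.

S(g_2,r): lcm = x**2*z. S = x*z + x.
  leading term x*z: subtract (z)·r from x*z + x → x + z
  leading term x: subtract (1)·r from x + z → z + 1
  leading term z: no divisor's leading term divides it; move z to the remainder.
  leading term 1: no divisor's leading term divides it; move 1 to the remainder.
  remainder z + 1 ≠ 0; add m_6 = z + 1 to the basis.

S(g_2,m_5): lcm = x**2*y*z. S = x*y.
  leading term x*y: subtract (y)·r from x*y → y
  leading term y: no divisor's leading term divides it; move y to the remainder.
  remainder y ≠ 0; add m_7 = y to the basis.

The other S-polynomials (S(g_1,g_2), S(g_1,g_3), S(g_2,g_3), S(g_3,r), S(g_1,m_5), S(g_3,m_5), S(r,m_5), S(g_1,m_6), S(g_2,m_6), S(g_3,m_6), S(r,m_6), S(m_5,m_6), S(g_1,m_7), S(g_2,m_7), S(g_3,m_7), S(r,m_7), S(m_5,m_7), S(m_6,m_7)) all reduce to 0 modulo the current basis, so we have a Gröbner basis.
Inter-reduce: drop elements whose leading term is divisible by another's, tail-reduce, and make monic.
Reduced Gröbner basis: {x + 1, y, z + 1}.
The reduced Gröbner basis of I + (p) is {x + 1, y, z + 1} ≠ {1}, a proper ideal, so the enlarged system stays consistent: p is independent of I, with normal form x + 1.

x**3*y*z + x**2*y + x + 1 is independent of I; its normal form modulo I is x + 1.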